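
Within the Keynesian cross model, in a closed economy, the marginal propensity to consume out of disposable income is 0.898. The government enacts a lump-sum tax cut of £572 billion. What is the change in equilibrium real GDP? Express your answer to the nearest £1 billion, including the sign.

+£5,036 billion

A lump-sum tax change of −£572 billion shifts disposable income by +£572 billion; first-round consumption changes by −c × ΔT = −0.898 × (−£572 billion) = +£513.656 billion.
Expenditure multiplier = 1/(1 − MPC) = 1/(1 − 0.898) = 1/0.102 ≈ 9.804.
The tax multiplier is −c × k ≈ −8.804, so ΔY = k × (−c·ΔT) = (+£513.656 billion) / 0.102 ≈ +£5,036 billion.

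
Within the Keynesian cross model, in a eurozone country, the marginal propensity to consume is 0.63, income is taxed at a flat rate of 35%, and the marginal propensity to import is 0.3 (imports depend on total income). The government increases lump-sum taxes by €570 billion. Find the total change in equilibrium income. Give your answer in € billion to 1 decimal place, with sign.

A lump-sum tax change of +€570 billion shifts disposable income by −€570 billion; first-round consumption changes by −c × ΔT = −0.63 × (+€570 billion) = −€359.1 billion.
Expenditure multiplier = 1/(1 − c(1−t) + m) = 1/(1 − 0.63×0.65 + 0.3) = 1/0.8905 ≈ 1.123.
The tax multiplier is −c × k ≈ −0.707, so ΔY = k × (−c·ΔT) = (−€359.1 billion) / 0.8905 ≈ −€403.3 billion.

−€403.3 billion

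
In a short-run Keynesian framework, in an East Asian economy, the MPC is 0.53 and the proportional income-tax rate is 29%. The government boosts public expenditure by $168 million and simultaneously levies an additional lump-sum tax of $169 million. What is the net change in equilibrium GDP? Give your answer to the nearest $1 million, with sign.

+$126 million

Expenditure multiplier = 1/(1 − c(1−t)) = 1/(1 − 0.53×0.71) = 1/0.6237 ≈ 1.603.
ΔG contributes k·ΔG = (+$168 million) / 0.6237 ≈ +$269.4 million.
ΔT of +$169 million changes first-round spending by −c·ΔT = −$89.57 million, contributing k·(−c·ΔT) = (−$89.57 million) / 0.6237 ≈ −$143.6 million.
Net ΔY = k(ΔG − c·ΔT) = (+$78.43 million) / 0.6237 ≈ +$126 million.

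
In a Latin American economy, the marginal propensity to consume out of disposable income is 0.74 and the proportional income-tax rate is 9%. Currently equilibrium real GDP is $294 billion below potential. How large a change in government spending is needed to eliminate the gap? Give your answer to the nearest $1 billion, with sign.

+$96 billion

Spending multiplier = 1/(1 − c(1−t)) = 1/(1 − 0.74×0.91) = 1/0.3266 ≈ 3.062.
Need ΔY = +$294 billion, so ΔG = ΔY/k = (+$294 billion) × 0.3266 ≈ +$96 billion.
The government should increase government spending by $96 billion.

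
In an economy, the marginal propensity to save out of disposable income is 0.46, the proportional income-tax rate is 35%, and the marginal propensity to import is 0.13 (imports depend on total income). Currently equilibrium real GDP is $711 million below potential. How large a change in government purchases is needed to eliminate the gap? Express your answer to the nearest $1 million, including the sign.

MPC = 1 − MPS = 1 − 0.46 = 0.54.
Spending multiplier = 1/(1 − c(1−t) + m) = 1/(1 − 0.54×0.65 + 0.13) = 1/0.779 ≈ 1.284.
Need ΔY = +$711 million, so ΔG = ΔY/k = (+$711 million) × 0.779 ≈ +$554 million.
The government should increase government purchases by $554 million.

+$554 million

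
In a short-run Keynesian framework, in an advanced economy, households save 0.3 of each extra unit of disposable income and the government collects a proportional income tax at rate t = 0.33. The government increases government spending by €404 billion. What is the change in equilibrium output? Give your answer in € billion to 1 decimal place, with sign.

MPC = 1 − MPS = 1 − 0.3 = 0.7.
Government-spending multiplier = 1/(1 − c(1−t)) = 1/(1 − 0.7×0.67) = 1/0.531 ≈ 1.883.
ΔY = k × ΔG = (+€404 billion) / 0.531 ≈ +€760.8 billion.

+€760.8 billion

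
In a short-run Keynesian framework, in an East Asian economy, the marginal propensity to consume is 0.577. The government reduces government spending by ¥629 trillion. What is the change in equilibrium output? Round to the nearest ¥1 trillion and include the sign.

−¥1,487 trillion

Expenditure multiplier = 1/(1 − MPC) = 1/(1 − 0.577) = 1/0.423 ≈ 2.364.
ΔY = k × ΔG = (−¥629 trillion) / 0.423 ≈ −¥1,487 trillion.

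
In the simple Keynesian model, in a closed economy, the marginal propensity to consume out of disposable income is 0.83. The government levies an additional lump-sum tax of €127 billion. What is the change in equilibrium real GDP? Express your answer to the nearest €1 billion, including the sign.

A lump-sum tax change of +€127 billion shifts disposable income by −€127 billion; first-round consumption changes by −c × ΔT = −0.83 × (+€127 billion) = −€105.41 billion.
Expenditure multiplier = 1/(1 − MPC) = 1/(1 − 0.83) = 1/0.17 ≈ 5.882.
The tax multiplier is −c × k ≈ −4.882, so ΔY = k × (−c·ΔT) = (−€105.41 billion) / 0.17 ≈ −€620 billion.

−€620 billion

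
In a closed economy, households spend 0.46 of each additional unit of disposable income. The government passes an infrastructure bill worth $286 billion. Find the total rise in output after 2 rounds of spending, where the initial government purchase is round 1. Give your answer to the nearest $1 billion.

Round 1 adds ΔG = $286 billion; each later round is MPC = 0.46 times the previous.
After 2 rounds: 286 + 131.56 = ΔG·(1 − c^2)/(1 − c) = 286 × (1 − 0.2116)/0.54 ≈ $418 billion.

$418 billion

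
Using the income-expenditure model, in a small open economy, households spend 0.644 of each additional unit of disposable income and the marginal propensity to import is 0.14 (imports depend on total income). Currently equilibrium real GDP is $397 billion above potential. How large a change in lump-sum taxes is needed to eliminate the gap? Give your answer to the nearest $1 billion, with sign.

+$306 billion

Spending multiplier = 1/(1 − c + m) = 1/(1 − 0.644 + 0.14) = 1/0.496 ≈ 2.016.
Tax multiplier = −c·k = −0.644/0.496 ≈ −1.298. Need ΔY = −$397 billion, so ΔT = ΔY/(−c·k) = −(−$397 billion) × 0.496 / 0.644 ≈ +$306 billion.
The government should raise lump-sum taxes by $306 billion.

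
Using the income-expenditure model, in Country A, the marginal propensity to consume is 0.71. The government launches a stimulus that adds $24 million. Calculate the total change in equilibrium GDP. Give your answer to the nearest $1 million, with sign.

Expenditure multiplier = 1/(1 − MPC) = 1/(1 − 0.71) = 1/0.29 ≈ 3.448.
ΔY = k × ΔG = (+$24 million) / 0.29 ≈ +$83 million.

+$83 million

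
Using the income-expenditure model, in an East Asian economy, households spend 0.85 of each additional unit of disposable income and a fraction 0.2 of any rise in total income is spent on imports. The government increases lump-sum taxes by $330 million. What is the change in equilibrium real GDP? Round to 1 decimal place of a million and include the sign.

A lump-sum tax change of +$330 million shifts disposable income by −$330 million; first-round consumption changes by −c × ΔT = −0.85 × (+$330 million) = −$280.5 million.
Expenditure multiplier = 1/(1 − c + m) = 1/(1 − 0.85 + 0.2) = 1/0.35 ≈ 2.857.
The tax multiplier is −c × k ≈ −2.429, so ΔY = k × (−c·ΔT) = (−$280.5 million) / 0.35 ≈ −$801.4 million.

−$801.4 million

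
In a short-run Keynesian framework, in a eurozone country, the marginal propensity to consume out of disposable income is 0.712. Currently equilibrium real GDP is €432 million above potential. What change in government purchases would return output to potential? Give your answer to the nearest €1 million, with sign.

−€124 million

Spending multiplier = 1/(1 − MPC) = 1/(1 − 0.712) = 1/0.288 ≈ 3.472.
Need ΔY = −€432 million, so ΔG = ΔY/k = (−€432 million) × 0.288 ≈ −€124 million.
The government should cut government purchases by €124 million.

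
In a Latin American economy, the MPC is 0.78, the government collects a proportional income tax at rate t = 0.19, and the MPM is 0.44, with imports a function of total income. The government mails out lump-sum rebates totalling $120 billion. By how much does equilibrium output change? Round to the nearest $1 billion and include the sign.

A lump-sum tax change of −$120 billion shifts disposable income by +$120 billion; first-round consumption changes by −c × ΔT = −0.78 × (−$120 billion) = +$93.6 billion.
Expenditure multiplier = 1/(1 − c(1−t) + m) = 1/(1 − 0.78×0.81 + 0.44) = 1/0.8082 ≈ 1.237.
The tax multiplier is −c × k ≈ −0.965, so ΔY = k × (−c·ΔT) = (+$93.6 billion) / 0.8082 ≈ +$116 billion.

+$116 billion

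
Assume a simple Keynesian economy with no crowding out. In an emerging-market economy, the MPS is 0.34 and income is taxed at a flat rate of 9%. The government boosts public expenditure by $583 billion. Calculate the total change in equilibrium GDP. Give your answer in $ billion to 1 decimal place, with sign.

MPC = 1 − MPS = 1 − 0.34 = 0.66.
Expenditure multiplier = 1/(1 − c(1−t)) = 1/(1 − 0.66×0.91) = 1/0.3994 ≈ 2.504.
ΔY = k × ΔG = (+$583 billion) / 0.3994 ≈ +$1,459.7 billion.

+$1,459.7 billion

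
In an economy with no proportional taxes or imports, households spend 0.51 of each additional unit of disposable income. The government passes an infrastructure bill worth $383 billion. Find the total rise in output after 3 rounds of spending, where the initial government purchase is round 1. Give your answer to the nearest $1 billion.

$678 billion

Round 1 adds ΔG = $383 billion; each later round is MPC = 0.51 times the previous.
After 3 rounds: 383 + 195.33 + 99.6183 = ΔG·(1 − c^3)/(1 − c) = 383 × (1 − 0.132651)/0.49 ≈ $678 billion.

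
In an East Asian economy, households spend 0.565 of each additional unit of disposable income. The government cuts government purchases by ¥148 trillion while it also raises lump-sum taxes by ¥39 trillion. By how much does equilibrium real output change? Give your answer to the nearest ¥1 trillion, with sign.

Expenditure multiplier = 1/(1 − MPC) = 1/(1 − 0.565) = 1/0.435 ≈ 2.299.
ΔG contributes k·ΔG = (−¥148 trillion) / 0.435 ≈ −¥340.2 trillion.
ΔT of +¥39 trillion changes first-round spending by −c·ΔT = −¥22.035 trillion, contributing k·(−c·ΔT) = (−¥22.035 trillion) / 0.435 ≈ −¥50.7 trillion.
Net ΔY = k(ΔG − c·ΔT) = (−¥170.035 trillion) / 0.435 ≈ −¥391 trillion.

−¥391 trillion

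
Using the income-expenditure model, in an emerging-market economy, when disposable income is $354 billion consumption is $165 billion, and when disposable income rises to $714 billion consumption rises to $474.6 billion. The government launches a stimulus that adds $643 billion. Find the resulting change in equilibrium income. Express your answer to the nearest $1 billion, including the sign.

MPC = ΔC/ΔYd = (474.6 − 165)/(714 − 354) = 309.6/360 = 0.86.
Spending multiplier = 1/(1 − MPC) = 1/(1 − 0.86) = 1/0.14 ≈ 7.143.
ΔY = k × ΔG = (+$643 billion) / 0.14 ≈ +$4,593 billion.

+$4,593 billion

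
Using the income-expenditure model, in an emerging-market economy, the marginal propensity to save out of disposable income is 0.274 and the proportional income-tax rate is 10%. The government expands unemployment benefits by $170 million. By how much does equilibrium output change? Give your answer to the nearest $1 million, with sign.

MPC = 1 − MPS = 1 − 0.274 = 0.726.
The transfer change shifts disposable income by +$170 million, so first-round consumption changes by c·ΔTR = 0.726 × (+$170 million) = +$123.42 million.
Expenditure multiplier = 1/(1 − c(1−t)) = 1/(1 − 0.726×0.9) = 1/0.3466 ≈ 2.885.
The transfer multiplier is c × k ≈ 2.095, so ΔY = k × (c·ΔTR) = (+$123.42 million) / 0.3466 ≈ +$356 million.

+$356 million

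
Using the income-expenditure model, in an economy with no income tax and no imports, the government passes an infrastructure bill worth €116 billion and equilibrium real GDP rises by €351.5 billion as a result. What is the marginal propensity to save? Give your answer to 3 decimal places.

Implied spending multiplier k = ΔY/ΔG = 351.5/116 ≈ 3.0302.
Since k = 1/(1 − MPC), MPC = 1 − 1/k = 1 − ΔG/ΔY = 1 − 116/351.5 ≈ 0.670.
MPS = 1 − MPC = 0.330.

0.330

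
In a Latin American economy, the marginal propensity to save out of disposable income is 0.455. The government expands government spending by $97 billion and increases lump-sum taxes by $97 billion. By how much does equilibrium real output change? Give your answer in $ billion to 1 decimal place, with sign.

+$97.0 billion

MPC = 1 − MPS = 1 − 0.455 = 0.545.
Expenditure multiplier = 1/(1 − MPC) = 1/(1 − 0.545) = 1/0.455 ≈ 2.198.
ΔG contributes k·ΔG = (+$97 billion) / 0.455 ≈ +$213.2 billion.
ΔT of +$97 billion changes first-round spending by −c·ΔT = −$52.865 billion, contributing k·(−c·ΔT) = (−$52.865 billion) / 0.455 ≈ −$116.2 billion.
With ΔG = ΔT and no other leakages, the balanced-budget multiplier is 1, so ΔY = ΔG = +$97 billion.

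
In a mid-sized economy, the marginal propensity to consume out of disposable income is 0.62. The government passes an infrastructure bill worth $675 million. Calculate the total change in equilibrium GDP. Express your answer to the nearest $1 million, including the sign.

Spending multiplier = 1/(1 − MPC) = 1/(1 − 0.62) = 1/0.38 ≈ 2.632.
ΔY = k × ΔG = (+$675 million) / 0.38 ≈ +$1,776 million.

+$1,776 million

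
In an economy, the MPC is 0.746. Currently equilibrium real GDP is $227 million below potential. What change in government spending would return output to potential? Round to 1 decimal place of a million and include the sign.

+$57.7 million

Spending multiplier = 1/(1 − MPC) = 1/(1 − 0.746) = 1/0.254 ≈ 3.937.
Need ΔY = +$227 million, so ΔG = ΔY/k = (+$227 million) × 0.254 ≈ +$57.7 million.
The government should increase government spending by $57.7 million.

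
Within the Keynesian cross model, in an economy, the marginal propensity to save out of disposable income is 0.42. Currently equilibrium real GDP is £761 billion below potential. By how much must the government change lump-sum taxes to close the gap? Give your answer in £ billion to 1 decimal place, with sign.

−£551.1 billion

MPC = 1 − MPS = 1 − 0.42 = 0.58.
Spending multiplier = 1/(1 − MPC) = 1/(1 − 0.58) = 1/0.42 ≈ 2.381.
Tax multiplier = −c·k = −0.58/0.42 ≈ −1.381. Need ΔY = +£761 billion, so ΔT = ΔY/(−c·k) = −(+£761 billion) × 0.42 / 0.58 ≈ −£551.1 billion.
The government should cut lump-sum taxes by £551.1 billion.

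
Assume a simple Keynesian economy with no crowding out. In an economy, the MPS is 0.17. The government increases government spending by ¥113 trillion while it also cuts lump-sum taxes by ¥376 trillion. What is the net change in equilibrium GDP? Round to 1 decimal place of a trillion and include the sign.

+¥2,500.5 trillion

MPC = 1 − MPS = 1 − 0.17 = 0.83.
Expenditure multiplier = 1/(1 − MPC) = 1/(1 − 0.83) = 1/0.17 ≈ 5.882.
ΔG contributes k·ΔG = (+¥113 trillion) / 0.17 ≈ +¥664.7 trillion.
ΔT of −¥376 trillion changes first-round spending by −c·ΔT = +¥312.08 trillion, contributing k·(−c·ΔT) = (+¥312.08 trillion) / 0.17 ≈ +¥1,835.8 trillion.
Net ΔY = k(ΔG − c·ΔT) = (+¥425.08 trillion) / 0.17 ≈ +¥2,500.5 trillion.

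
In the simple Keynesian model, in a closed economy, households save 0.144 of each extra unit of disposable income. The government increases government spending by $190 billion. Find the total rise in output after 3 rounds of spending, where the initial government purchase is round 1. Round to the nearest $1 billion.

MPC = 1 − MPS = 1 − 0.144 = 0.856.
Round 1 adds ΔG = $190 billion; each later round is MPC = 0.856 times the previous.
After 3 rounds: 190 + 162.64 + 139.21984 = ΔG·(1 − c^3)/(1 − c) = 190 × (1 − 0.627222016)/0.144 ≈ $492 billion.

$492 billion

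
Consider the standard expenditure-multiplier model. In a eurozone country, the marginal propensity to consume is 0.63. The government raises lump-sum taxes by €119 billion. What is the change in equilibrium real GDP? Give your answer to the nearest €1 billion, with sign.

−€203 billion

A lump-sum tax change of +€119 billion shifts disposable income by −€119 billion; first-round consumption changes by −c × ΔT = −0.63 × (+€119 billion) = −€74.97 billion.
Expenditure multiplier = 1/(1 − MPC) = 1/(1 − 0.63) = 1/0.37 ≈ 2.703.
The tax multiplier is −c × k ≈ −1.703, so ΔY = k × (−c·ΔT) = (−€74.97 billion) / 0.37 ≈ −€203 billion.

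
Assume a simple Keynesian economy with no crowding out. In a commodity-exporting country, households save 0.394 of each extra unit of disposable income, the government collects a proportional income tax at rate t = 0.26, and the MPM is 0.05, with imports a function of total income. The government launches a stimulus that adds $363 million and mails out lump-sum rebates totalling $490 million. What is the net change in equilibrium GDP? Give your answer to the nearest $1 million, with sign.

MPC = 1 − MPS = 1 − 0.394 = 0.606.
Expenditure multiplier = 1/(1 − c(1−t) + m) = 1/(1 − 0.606×0.74 + 0.05) = 1/0.60156 ≈ 1.662.
ΔG contributes k·ΔG = (+$363 million) / 0.60156 ≈ +$603.4 million.
ΔT of −$490 million changes first-round spending by −c·ΔT = +$296.94 million, contributing k·(−c·ΔT) = (+$296.94 million) / 0.60156 ≈ +$493.6 million.
Net ΔY = k(ΔG − c·ΔT) = (+$659.94 million) / 0.60156 ≈ +$1,097 million.

+$1,097 million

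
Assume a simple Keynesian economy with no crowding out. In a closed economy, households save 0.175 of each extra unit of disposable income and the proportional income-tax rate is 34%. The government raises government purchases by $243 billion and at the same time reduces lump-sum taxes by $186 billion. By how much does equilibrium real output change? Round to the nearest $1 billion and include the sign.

MPC = 1 − MPS = 1 − 0.175 = 0.825.
Expenditure multiplier = 1/(1 − c(1−t)) = 1/(1 − 0.825×0.66) = 1/0.4555 ≈ 2.195.
ΔG contributes k·ΔG = (+$243 billion) / 0.4555 ≈ +$533.5 billion.
ΔT of −$186 billion changes first-round spending by −c·ΔT = +$153.45 billion, contributing k·(−c·ΔT) = (+$153.45 billion) / 0.4555 ≈ +$336.9 billion.
Net ΔY = k(ΔG − c·ΔT) = (+$396.45 billion) / 0.4555 ≈ +$870 billion.

+$870 billion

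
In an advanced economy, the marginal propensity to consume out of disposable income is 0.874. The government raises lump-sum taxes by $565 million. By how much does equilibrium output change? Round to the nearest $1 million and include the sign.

−$3,919 million

A lump-sum tax change of +$565 million shifts disposable income by −$565 million; first-round consumption changes by −c × ΔT = −0.874 × (+$565 million) = −$493.81 million.
Expenditure multiplier = 1/(1 − MPC) = 1/(1 − 0.874) = 1/0.126 ≈ 7.937.
The tax multiplier is −c × k ≈ −6.937, so ΔY = k × (−c·ΔT) = (−$493.81 million) / 0.126 ≈ −$3,919 million.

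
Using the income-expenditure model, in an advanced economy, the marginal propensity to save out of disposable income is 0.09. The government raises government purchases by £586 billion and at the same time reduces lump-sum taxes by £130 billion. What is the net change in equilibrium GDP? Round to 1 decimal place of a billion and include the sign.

+£7,825.6 billion

MPC = 1 − MPS = 1 − 0.09 = 0.91.
Expenditure multiplier = 1/(1 − MPC) = 1/(1 − 0.91) = 1/0.09 ≈ 11.111.
ΔG contributes k·ΔG = (+£586 billion) / 0.09 ≈ +£6,511.1 billion.
ΔT of −£130 billion changes first-round spending by −c·ΔT = +£118.3 billion, contributing k·(−c·ΔT) = (+£118.3 billion) / 0.09 ≈ +£1,314.4 billion.
Net ΔY = k(ΔG − c·ΔT) = (+£704.3 billion) / 0.09 ≈ +£7,825.6 billion.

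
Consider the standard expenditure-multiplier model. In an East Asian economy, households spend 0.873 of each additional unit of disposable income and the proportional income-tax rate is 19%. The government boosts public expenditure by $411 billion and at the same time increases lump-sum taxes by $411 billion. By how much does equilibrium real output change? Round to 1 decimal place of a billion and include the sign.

Expenditure multiplier = 1/(1 − c(1−t)) = 1/(1 − 0.873×0.81) = 1/0.29287 ≈ 3.414.
ΔG contributes k·ΔG = (+$411 billion) / 0.29287 ≈ +$1,403.4 billion.
ΔT of +$411 billion changes first-round spending by −c·ΔT = −$358.803 billion, contributing k·(−c·ΔT) = (−$358.803 billion) / 0.29287 ≈ −$1,225.1 billion.
Net ΔY = k(ΔG − c·ΔT) = (+$52.197 billion) / 0.29287 ≈ +$178.2 billion.

+$178.2 billion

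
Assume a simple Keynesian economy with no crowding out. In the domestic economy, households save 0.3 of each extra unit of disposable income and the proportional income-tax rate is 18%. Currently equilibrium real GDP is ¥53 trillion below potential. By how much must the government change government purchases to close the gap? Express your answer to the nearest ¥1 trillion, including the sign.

MPC = 1 − MPS = 1 − 0.3 = 0.7.
Spending multiplier = 1/(1 − c(1−t)) = 1/(1 − 0.7×0.82) = 1/0.426 ≈ 2.347.
Need ΔY = +¥53 trillion, so ΔG = ΔY/k = (+¥53 trillion) × 0.426 ≈ +¥23 trillion.
The government should increase government purchases by ¥23 trillion.

+¥23 trillion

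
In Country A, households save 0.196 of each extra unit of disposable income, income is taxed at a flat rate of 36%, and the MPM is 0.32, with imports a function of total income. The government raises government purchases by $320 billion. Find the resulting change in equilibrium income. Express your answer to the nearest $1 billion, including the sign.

+$397 billion

MPC = 1 − MPS = 1 − 0.196 = 0.804.
Expenditure multiplier = 1/(1 − c(1−t) + m) = 1/(1 − 0.804×0.64 + 0.32) = 1/0.80544 ≈ 1.242.
ΔY = k × ΔG = (+$320 billion) / 0.80544 ≈ +$397 billion.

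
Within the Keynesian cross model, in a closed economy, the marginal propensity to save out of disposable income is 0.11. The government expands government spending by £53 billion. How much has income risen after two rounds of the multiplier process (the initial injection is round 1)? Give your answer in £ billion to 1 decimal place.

MPC = 1 − MPS = 1 − 0.11 = 0.89.
Round 1 adds ΔG = £53 billion; each later round is MPC = 0.89 times the previous.
After 2 rounds: 53 + 47.17 = ΔG·(1 − c^2)/(1 − c) = 53 × (1 − 0.7921)/0.11 ≈ £100.2 billion.

£100.2 billion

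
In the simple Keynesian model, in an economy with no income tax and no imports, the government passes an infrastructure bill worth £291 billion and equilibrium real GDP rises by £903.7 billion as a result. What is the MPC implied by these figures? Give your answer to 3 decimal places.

Implied spending multiplier k = ΔY/ΔG = 903.7/291 ≈ 3.1055.
Since k = 1/(1 − MPC), MPC = 1 − 1/k = 1 − ΔG/ΔY = 1 − 291/903.7 ≈ 0.678.

0.678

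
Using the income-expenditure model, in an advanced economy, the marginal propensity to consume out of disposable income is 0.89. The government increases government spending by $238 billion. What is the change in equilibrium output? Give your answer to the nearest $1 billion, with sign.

+$2,164 billion

Government-spending multiplier = 1/(1 − MPC) = 1/(1 − 0.89) = 1/0.11 ≈ 9.091.
ΔY = k × ΔG = (+$238 billion) / 0.11 ≈ +$2,164 billion.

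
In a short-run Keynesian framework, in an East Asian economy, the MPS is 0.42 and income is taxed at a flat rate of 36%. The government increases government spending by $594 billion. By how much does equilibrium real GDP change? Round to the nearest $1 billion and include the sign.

+$945 billion

MPC = 1 − MPS = 1 − 0.42 = 0.58.
Government-spending multiplier = 1/(1 − c(1−t)) = 1/(1 − 0.58×0.64) = 1/0.6288 ≈ 1.59.
ΔY = k × ΔG = (+$594 billion) / 0.6288 ≈ +$945 billion.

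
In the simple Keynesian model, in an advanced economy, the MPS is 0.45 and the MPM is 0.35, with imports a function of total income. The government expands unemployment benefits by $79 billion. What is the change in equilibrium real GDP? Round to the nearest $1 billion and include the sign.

MPC = 1 − MPS = 1 − 0.45 = 0.55.
The transfer change shifts disposable income by +$79 billion, so first-round consumption changes by c·ΔTR = 0.55 × (+$79 billion) = +$43.45 billion.
Expenditure multiplier = 1/(1 − c + m) = 1/(1 − 0.55 + 0.35) = 1/0.8 = 1.25.
The transfer multiplier is c × k ≈ 0.688, so ΔY = k × (c·ΔTR) = (+$43.45 billion) / 0.8 ≈ +$54 billion.

+$54 billion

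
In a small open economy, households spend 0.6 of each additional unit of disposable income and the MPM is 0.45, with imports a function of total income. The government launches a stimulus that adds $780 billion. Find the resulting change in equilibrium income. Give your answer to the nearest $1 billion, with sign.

+$918 billion

Government-spending multiplier = 1/(1 − c + m) = 1/(1 − 0.6 + 0.45) = 1/0.85 ≈ 1.176.
ΔY = k × ΔG = (+$780 billion) / 0.85 ≈ +$918 billion.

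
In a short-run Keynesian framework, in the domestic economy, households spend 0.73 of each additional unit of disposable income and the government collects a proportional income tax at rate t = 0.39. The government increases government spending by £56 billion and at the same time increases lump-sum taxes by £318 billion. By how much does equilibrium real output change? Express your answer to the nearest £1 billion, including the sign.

−£318 billion

Expenditure multiplier = 1/(1 − c(1−t)) = 1/(1 − 0.73×0.61) = 1/0.5547 ≈ 1.803.
ΔG contributes k·ΔG = (+£56 billion) / 0.5547 ≈ +£101 billion.
ΔT of +£318 billion changes first-round spending by −c·ΔT = −£232.14 billion, contributing k·(−c·ΔT) = (−£232.14 billion) / 0.5547 ≈ −£418.5 billion.
Net ΔY = k(ΔG − c·ΔT) = (−£176.14 billion) / 0.5547 ≈ −£318 billion.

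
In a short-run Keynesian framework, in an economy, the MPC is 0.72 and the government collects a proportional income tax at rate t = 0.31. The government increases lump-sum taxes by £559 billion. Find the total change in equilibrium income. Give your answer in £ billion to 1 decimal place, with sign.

−£799.8 billion

A lump-sum tax change of +£559 billion shifts disposable income by −£559 billion; first-round consumption changes by −c × ΔT = −0.72 × (+£559 billion) = −£402.48 billion.
Expenditure multiplier = 1/(1 − c(1−t)) = 1/(1 − 0.72×0.69) = 1/0.5032 ≈ 1.987.
The tax multiplier is −c × k ≈ −1.431, so ΔY = k × (−c·ΔT) = (−£402.48 billion) / 0.5032 ≈ −£799.8 billion.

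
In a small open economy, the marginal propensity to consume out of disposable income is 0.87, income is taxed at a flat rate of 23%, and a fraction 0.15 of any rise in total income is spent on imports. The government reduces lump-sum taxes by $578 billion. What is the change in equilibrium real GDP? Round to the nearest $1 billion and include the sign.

A lump-sum tax change of −$578 billion shifts disposable income by +$578 billion; first-round consumption changes by −c × ΔT = −0.87 × (−$578 billion) = +$502.86 billion.
Expenditure multiplier = 1/(1 − c(1−t) + m) = 1/(1 − 0.87×0.77 + 0.15) = 1/0.4801 ≈ 2.083.
The tax multiplier is −c × k ≈ −1.812, so ΔY = k × (−c·ΔT) = (+$502.86 billion) / 0.4801 ≈ +$1,047 billion.

+$1,047 billion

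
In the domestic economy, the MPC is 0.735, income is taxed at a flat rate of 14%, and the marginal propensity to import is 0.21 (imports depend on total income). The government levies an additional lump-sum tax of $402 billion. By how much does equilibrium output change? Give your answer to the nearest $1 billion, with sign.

A lump-sum tax change of +$402 billion shifts disposable income by −$402 billion; first-round consumption changes by −c × ΔT = −0.735 × (+$402 billion) = −$295.47 billion.
Expenditure multiplier = 1/(1 − c(1−t) + m) = 1/(1 − 0.735×0.86 + 0.21) = 1/0.5779 ≈ 1.73.
The tax multiplier is −c × k ≈ −1.272, so ΔY = k × (−c·ΔT) = (−$295.47 billion) / 0.5779 ≈ −$511 billion.

−$511 billion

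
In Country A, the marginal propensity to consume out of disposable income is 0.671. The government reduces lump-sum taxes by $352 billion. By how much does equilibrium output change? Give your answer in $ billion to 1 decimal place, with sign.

+$717.9 billion

A lump-sum tax change of −$352 billion shifts disposable income by +$352 billion; first-round consumption changes by −c × ΔT = −0.671 × (−$352 billion) = +$236.192 billion.
Expenditure multiplier = 1/(1 − MPC) = 1/(1 − 0.671) = 1/0.329 ≈ 3.04.
The tax multiplier is −c × k ≈ −2.04, so ΔY = k × (−c·ΔT) = (+$236.192 billion) / 0.329 ≈ +$717.9 billion.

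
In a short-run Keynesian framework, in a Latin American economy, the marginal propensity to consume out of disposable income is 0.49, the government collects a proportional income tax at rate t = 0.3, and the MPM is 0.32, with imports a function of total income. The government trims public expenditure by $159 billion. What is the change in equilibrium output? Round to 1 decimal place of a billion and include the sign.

−$162.7 billion

Government-spending multiplier = 1/(1 − c(1−t) + m) = 1/(1 − 0.49×0.7 + 0.32) = 1/0.977 ≈ 1.024.
ΔY = k × ΔG = (−$159 billion) / 0.977 ≈ −$162.7 billion.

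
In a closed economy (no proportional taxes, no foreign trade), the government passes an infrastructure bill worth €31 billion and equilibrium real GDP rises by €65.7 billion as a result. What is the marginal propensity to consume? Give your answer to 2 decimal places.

Implied spending multiplier k = ΔY/ΔG = 65.7/31 ≈ 2.1194.
Since k = 1/(1 − MPC), MPC = 1 − 1/k = 1 − ΔG/ΔY = 1 − 31/65.7 ≈ 0.53.

0.53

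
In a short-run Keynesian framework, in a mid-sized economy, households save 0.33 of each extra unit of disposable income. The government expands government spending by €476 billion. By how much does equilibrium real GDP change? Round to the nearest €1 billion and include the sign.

+€1,442 billion

MPC = 1 − MPS = 1 − 0.33 = 0.67.
Government-spending multiplier = 1/(1 − MPC) = 1/(1 − 0.67) = 1/0.33 ≈ 3.03.
ΔY = k × ΔG = (+€476 billion) / 0.33 ≈ +€1,442 billion.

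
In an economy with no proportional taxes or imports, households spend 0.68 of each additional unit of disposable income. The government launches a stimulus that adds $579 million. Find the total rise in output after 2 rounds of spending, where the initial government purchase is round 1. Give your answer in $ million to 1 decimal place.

$972.7 million

Round 1 adds ΔG = $579 million; each later round is MPC = 0.68 times the previous.
After 2 rounds: 579 + 393.72 = ΔG·(1 − c^2)/(1 − c) = 579 × (1 − 0.4624)/0.32 ≈ $972.7 million.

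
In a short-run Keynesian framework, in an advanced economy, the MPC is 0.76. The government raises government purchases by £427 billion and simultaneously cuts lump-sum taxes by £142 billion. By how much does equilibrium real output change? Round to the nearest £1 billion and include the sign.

+£2,229 billion

Expenditure multiplier = 1/(1 − MPC) = 1/(1 − 0.76) = 1/0.24 ≈ 4.167.
ΔG contributes k·ΔG = (+£427 billion) / 0.24 ≈ +£1,779.2 billion.
ΔT of −£142 billion changes first-round spending by −c·ΔT = +£107.92 billion, contributing k·(−c·ΔT) = (+£107.92 billion) / 0.24 ≈ +£449.7 billion.
Net ΔY = k(ΔG − c·ΔT) = (+£534.92 billion) / 0.24 ≈ +£2,229 billion.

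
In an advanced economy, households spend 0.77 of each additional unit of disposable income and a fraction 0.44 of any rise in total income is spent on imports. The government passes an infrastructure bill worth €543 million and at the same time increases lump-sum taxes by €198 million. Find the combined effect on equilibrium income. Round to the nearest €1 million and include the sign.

Expenditure multiplier = 1/(1 − c + m) = 1/(1 − 0.77 + 0.44) = 1/0.67 ≈ 1.493.
ΔG contributes k·ΔG = (+€543 million) / 0.67 ≈ +€810.4 million.
ΔT of +€198 million changes first-round spending by −c·ΔT = −€152.46 million, contributing k·(−c·ΔT) = (−€152.46 million) / 0.67 ≈ −€227.6 million.
Net ΔY = k(ΔG − c·ΔT) = (+€390.54 million) / 0.67 ≈ +€583 million.

+€583 million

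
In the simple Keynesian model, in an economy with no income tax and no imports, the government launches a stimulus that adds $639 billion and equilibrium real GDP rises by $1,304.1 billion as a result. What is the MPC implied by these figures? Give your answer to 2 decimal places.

0.51

Implied spending multiplier k = ΔY/ΔG = 1,304.1/639 ≈ 2.0408.
Since k = 1/(1 − MPC), MPC = 1 − 1/k = 1 − ΔG/ΔY = 1 − 639/1,304.1 ≈ 0.51.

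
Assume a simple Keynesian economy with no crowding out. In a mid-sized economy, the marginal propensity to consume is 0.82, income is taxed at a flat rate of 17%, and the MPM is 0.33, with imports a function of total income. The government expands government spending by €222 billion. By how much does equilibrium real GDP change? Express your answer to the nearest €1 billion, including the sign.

+€342 billion

Spending multiplier = 1/(1 − c(1−t) + m) = 1/(1 − 0.82×0.83 + 0.33) = 1/0.6494 ≈ 1.54.
ΔY = k × ΔG = (+€222 billion) / 0.6494 ≈ +€342 billion.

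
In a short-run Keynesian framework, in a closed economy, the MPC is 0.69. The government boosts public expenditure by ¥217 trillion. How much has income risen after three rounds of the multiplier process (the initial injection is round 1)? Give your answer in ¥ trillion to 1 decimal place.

Round 1 adds ΔG = ¥217 trillion; each later round is MPC = 0.69 times the previous.
After 3 rounds: 217 + 149.73 + 103.3137 = ΔG·(1 − c^3)/(1 − c) = 217 × (1 − 0.328509)/0.31 ≈ ¥470 trillion.

¥470.0 trillion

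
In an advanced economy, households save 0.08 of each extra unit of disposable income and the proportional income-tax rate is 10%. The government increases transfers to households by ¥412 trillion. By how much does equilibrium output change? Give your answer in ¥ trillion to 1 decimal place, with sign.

+¥2,203.7 trillion

MPC = 1 − MPS = 1 − 0.08 = 0.92.
The transfer change shifts disposable income by +¥412 trillion, so first-round consumption changes by c·ΔTR = 0.92 × (+¥412 trillion) = +¥379.04 trillion.
Expenditure multiplier = 1/(1 − c(1−t)) = 1/(1 − 0.92×0.9) = 1/0.172 ≈ 5.814.
The transfer multiplier is c × k ≈ 5.349, so ΔY = k × (c·ΔTR) = (+¥379.04 trillion) / 0.172 ≈ +¥2,203.7 trillion.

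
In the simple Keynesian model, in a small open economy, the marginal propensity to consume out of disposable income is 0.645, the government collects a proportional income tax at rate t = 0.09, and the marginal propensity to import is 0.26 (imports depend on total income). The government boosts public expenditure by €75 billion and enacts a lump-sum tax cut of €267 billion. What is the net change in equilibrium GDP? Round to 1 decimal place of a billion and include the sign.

Expenditure multiplier = 1/(1 − c(1−t) + m) = 1/(1 − 0.645×0.91 + 0.26) = 1/0.67305 ≈ 1.486.
ΔG contributes k·ΔG = (+€75 billion) / 0.67305 ≈ +€111.4 billion.
ΔT of −€267 billion changes first-round spending by −c·ΔT = +€172.215 billion, contributing k·(−c·ΔT) = (+€172.215 billion) / 0.67305 ≈ +€255.9 billion.
Net ΔY = k(ΔG − c·ΔT) = (+€247.215 billion) / 0.67305 ≈ +€367.3 billion.

+€367.3 billion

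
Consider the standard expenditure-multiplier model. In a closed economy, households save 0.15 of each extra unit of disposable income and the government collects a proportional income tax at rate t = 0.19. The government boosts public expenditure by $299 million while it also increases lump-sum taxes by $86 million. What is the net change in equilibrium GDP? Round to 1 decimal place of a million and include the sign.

+$725.2 million

MPC = 1 − MPS = 1 − 0.15 = 0.85.
Expenditure multiplier = 1/(1 − c(1−t)) = 1/(1 − 0.85×0.81) = 1/0.3115 ≈ 3.21.
ΔG contributes k·ΔG = (+$299 million) / 0.3115 ≈ +$959.9 million.
ΔT of +$86 million changes first-round spending by −c·ΔT = −$73.1 million, contributing k·(−c·ΔT) = (−$73.1 million) / 0.3115 ≈ −$234.7 million.
Net ΔY = k(ΔG − c·ΔT) = (+$225.9 million) / 0.3115 ≈ +$725.2 million.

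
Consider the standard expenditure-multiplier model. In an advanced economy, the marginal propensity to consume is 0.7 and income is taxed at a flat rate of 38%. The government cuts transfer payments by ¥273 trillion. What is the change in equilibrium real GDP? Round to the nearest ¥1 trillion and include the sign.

−¥338 trillion

The transfer change shifts disposable income by −¥273 trillion, so first-round consumption changes by c·ΔTR = 0.7 × (−¥273 trillion) = −¥191.1 trillion.
Expenditure multiplier = 1/(1 − c(1−t)) = 1/(1 − 0.7×0.62) = 1/0.566 ≈ 1.767.
The transfer multiplier is c × k ≈ 1.237, so ΔY = k × (c·ΔTR) = (−¥191.1 trillion) / 0.566 ≈ −¥338 trillion.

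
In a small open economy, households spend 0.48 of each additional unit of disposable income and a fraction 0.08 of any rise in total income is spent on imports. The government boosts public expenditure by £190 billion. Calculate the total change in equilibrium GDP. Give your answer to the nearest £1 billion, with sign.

Government-spending multiplier = 1/(1 − c + m) = 1/(1 − 0.48 + 0.08) = 1/0.6 ≈ 1.667.
ΔY = k × ΔG = (+£190 billion) / 0.6 ≈ +£317 billion.

+£317 billion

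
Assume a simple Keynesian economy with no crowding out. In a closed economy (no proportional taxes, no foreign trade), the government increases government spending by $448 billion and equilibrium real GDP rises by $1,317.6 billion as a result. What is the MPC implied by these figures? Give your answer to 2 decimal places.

0.66

Implied spending multiplier k = ΔY/ΔG = 1,317.6/448 ≈ 2.9411.
Since k = 1/(1 − MPC), MPC = 1 − 1/k = 1 − ΔG/ΔY = 1 − 448/1,317.6 ≈ 0.66.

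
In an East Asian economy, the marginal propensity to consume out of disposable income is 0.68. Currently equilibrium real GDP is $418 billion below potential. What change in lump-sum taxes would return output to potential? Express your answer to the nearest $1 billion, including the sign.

Spending multiplier = 1/(1 − MPC) = 1/(1 − 0.68) = 1/0.32 = 3.125.
Tax multiplier = −c·k = −0.68/0.32 = −2.125. Need ΔY = +$418 billion, so ΔT = ΔY/(−c·k) = −(+$418 billion) × 0.32 / 0.68 ≈ −$197 billion.
The government should cut lump-sum taxes by $197 billion.

−$197 billion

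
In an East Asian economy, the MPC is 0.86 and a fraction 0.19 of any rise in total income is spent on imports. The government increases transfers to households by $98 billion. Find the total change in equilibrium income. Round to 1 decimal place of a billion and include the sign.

+$255.4 billion

The transfer change shifts disposable income by +$98 billion, so first-round consumption changes by c·ΔTR = 0.86 × (+$98 billion) = +$84.28 billion.
Expenditure multiplier = 1/(1 − c + m) = 1/(1 − 0.86 + 0.19) = 1/0.33 ≈ 3.03.
The transfer multiplier is c × k ≈ 2.606, so ΔY = k × (c·ΔTR) = (+$84.28 billion) / 0.33 ≈ +$255.4 billion.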